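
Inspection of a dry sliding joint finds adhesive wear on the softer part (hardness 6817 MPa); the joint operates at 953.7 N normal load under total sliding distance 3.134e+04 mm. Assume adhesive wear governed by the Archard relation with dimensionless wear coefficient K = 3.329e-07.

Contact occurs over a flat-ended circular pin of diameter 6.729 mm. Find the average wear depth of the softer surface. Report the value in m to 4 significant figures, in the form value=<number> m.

Intermediates are displayed rounded — all working math carries full float precision; a lone final rounding: 4 significant figures.
Convert: Distance L = 3.134e+04 mm = 31.34 m.
Convert: Hardness H = 6817 MPa = 6.817e+09 Pa.
Convert: Pin diameter d = 6.729 mm = 0.006729 m. Contact area A = π·d²/4 = π·(0.006729 m)²/4 = 3.556e-05 m².
SI base units throughout: W = 953.7 N, H = 6.817e+09 Pa, K = 3.329e-07.
Volume removed: V = K·W·L/H = 3.329e-07 · 953.7 · 31.34 / 6.817e+09 = 1.460e-12 m³.
Depth h = V/A = 1.460e-12 / 3.556e-05 = 4.104e-08 m.

value=4.104e-08 m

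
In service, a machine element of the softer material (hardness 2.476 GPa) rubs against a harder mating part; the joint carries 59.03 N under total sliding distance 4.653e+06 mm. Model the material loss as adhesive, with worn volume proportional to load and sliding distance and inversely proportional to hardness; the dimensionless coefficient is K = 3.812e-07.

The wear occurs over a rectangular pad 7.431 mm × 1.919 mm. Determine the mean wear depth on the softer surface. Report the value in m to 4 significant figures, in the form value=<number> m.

The computation runs at full float precision — the intermediates are printed rounded; rounded just once: 4 significant figures.
The distance L = 4.653e+06 mm = 4653 m.
Hardness H = 2.476 GPa = 2.476e+09 Pa.
Pad sides 7.431 mm × 1.919 mm = 0.007431 m × 0.001919 m. Contact area A = 0.007431 m × 0.001919 m = 1.426e-05 m².
As SI base values: W = 59.03 N, H = 2.476e+09 Pa, K = 3.812e-07.
Archard relation: V = K·W·L/H = 3.812e-07 · 59.03 · 4653 / 2.476e+09 = 4.229e-11 m³.
Depth of wear h = V/A = 4.229e-11 / 1.426e-05 = 2.965e-06 m.

value=2.965e-06 m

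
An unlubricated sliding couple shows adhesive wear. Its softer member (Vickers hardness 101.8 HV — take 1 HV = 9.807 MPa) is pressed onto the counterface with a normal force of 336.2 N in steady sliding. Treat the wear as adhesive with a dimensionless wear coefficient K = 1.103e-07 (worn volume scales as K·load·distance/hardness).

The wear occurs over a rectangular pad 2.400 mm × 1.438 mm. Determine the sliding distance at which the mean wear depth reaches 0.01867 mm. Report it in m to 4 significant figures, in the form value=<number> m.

value=1735 m

Intermediate values are shown rounded — every step keeps full float precision; rounded just once, at 4 significant digits.
Convert: Hardness H = 101.8 HV × 9.807 MPa/HV = 998.4 MPa = 9.984e+08 Pa.
Convert: Pad sides 2.400 mm × 1.438 mm = 0.002400 m × 0.001438 m. Contact area A = 0.002400 m × 0.001438 m = 3.451e-06 m².
Convert: Depth limit h_lim = 0.01867 mm = 1.867e-05 m.
Collected in SI base units: W = 336.2 N, H = 9.984e+08 Pa, K = 1.103e-07.
Volume at the limit: V_lim = h_lim·A = 1.867e-05 · 3.451e-06 = 6.443e-11 m³.
Inverting, life L = V_lim·H/(K·W) = 6.443e-11 · 9.984e+08 / (1.103e-07 · 336.2) = 1735 m.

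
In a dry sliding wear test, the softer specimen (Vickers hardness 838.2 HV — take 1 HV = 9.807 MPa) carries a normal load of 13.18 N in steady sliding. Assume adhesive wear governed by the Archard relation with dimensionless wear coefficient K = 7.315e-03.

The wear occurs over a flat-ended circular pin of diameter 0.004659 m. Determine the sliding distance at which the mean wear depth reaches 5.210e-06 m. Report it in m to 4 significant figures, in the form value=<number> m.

value=7.573 m

All arithmetic keeps full float precision; intermediate values are displayed rounded, and one last rounding to four significant figures.
Convert: Hardness H = 838.2 HV × 9.807 MPa/HV = 8220 MPa = 8.220e+09 Pa.
Convert: Contact area A = π·d²/4 = π·(0.004659 m)²/4 = 1.705e-05 m².
Collected in SI base units: W = 13.18 N, H = 8.220e+09 Pa, K = 7.315e-03.
At the depth limit, V_lim = h_lim·A = 5.210e-06 · 1.705e-05 = 8.882e-11 m³.
Thus life L = V_lim·H/(K·W) = 8.882e-11 · 8.220e+09 / (7.315e-03 · 13.18) = 7.573 m.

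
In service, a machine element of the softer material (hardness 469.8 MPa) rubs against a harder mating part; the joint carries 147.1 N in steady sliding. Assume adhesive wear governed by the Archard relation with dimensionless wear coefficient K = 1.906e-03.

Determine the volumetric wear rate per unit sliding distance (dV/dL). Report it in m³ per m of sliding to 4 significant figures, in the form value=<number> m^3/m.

value=5.968e-10 m^3/m

The intermediates are shown rounded — every step holds exact precision, and a lone final rounding to four significant figures.
Convert: Hardness H = 469.8 MPa = 4.698e+08 Pa.
Working in SI base units: W = 147.1 N, H = 4.698e+08 Pa, K = 1.906e-03.
Rate of wear dV/dL = K·W/H: 1.906e-03 · 147.1 / 4.698e+08 = 5.968e-10 m³/m.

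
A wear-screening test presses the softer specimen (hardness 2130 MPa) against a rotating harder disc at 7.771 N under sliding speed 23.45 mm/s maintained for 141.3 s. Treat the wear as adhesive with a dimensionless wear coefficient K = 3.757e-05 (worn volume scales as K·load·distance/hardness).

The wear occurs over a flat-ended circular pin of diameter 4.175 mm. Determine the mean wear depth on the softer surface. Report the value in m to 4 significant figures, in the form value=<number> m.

Displayed values are rounded; every step runs at exact precision, and rounded just once to four significant figures.
Convert: Sliding speed v = 23.45 mm/s = 0.02345 m/s. Sliding distance L = v·t = 0.02345 m/s × 141.3 s = 3.313 m.
Convert: Hardness H = 2130 MPa = 2.130e+09 Pa.
Convert: Pin diameter d = 4.175 mm = 0.004175 m. Contact area A = π·d²/4 = π·(0.004175 m)²/4 = 1.369e-05 m².
SI base units throughout: W = 7.771 N, H = 2.130e+09 Pa, K = 3.757e-05.
By Archard's law, V = K·W·L/H = 3.757e-05 · 7.771 · 3.313 / 2.130e+09 = 4.542e-13 m³.
Mean wear depth h = V/A = 4.542e-13 / 1.369e-05 = 3.318e-08 m.

value=3.318e-08 m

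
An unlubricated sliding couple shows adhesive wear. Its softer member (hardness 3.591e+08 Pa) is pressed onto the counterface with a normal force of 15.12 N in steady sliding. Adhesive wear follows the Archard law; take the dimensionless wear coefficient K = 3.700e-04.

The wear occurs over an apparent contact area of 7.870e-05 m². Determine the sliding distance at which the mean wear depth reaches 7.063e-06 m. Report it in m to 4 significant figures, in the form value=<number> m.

The intermediates are printed rounded — all arithmetic carries full float precision, and one final rounding to 4 significant digits.
As SI base values: W = 15.12 N, H = 3.591e+08 Pa, K = 3.700e-04.
Limit volume V_lim = h_lim·A = 7.063e-06 · 7.870e-05 = 5.559e-10 m³.
Sliding life L = V_lim·H/(K·W) = 5.559e-10 · 3.591e+08 / (3.700e-04 · 15.12) = 35.68 m.

value=35.68 m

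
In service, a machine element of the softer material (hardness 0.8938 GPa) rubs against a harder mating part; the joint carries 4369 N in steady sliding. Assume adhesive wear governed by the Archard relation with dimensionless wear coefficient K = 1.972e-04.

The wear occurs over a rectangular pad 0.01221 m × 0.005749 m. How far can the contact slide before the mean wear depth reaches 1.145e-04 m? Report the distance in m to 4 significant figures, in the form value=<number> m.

value=8.338 m

The intermediates are shown rounded, and all working math keeps full precision, and a single final rounding, at 4 significant digits.
Hardness H = 0.8938 GPa = 8.938e+08 Pa.
Contact area A = 0.01221 m × 0.005749 m = 7.020e-05 m².
In SI base units: W = 4369 N, H = 8.938e+08 Pa, K = 1.972e-04.
At the depth limit, V_lim = h_lim·A = 1.145e-04 · 7.020e-05 = 8.037e-09 m³.
Life L = V_lim·H/(K·W) = 8.037e-09 · 8.938e+08 / (1.972e-04 · 4369) = 8.338 m.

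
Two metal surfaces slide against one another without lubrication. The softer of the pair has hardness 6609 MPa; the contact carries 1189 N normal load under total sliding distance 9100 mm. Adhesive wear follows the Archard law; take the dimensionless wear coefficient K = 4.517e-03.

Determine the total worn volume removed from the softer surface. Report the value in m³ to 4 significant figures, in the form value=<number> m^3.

value=7.395e-09 m^3

The intermediates appear rounded — every step maintains full precision. Rounded once at the end: four significant digits.
Convert: Distance L = 9100 mm = 9.100 m.
Convert: Hardness H = 6609 MPa = 6.609e+09 Pa.
SI base units throughout: W = 1189 N, H = 6.609e+09 Pa, K = 4.517e-03.
Apply Archard: V = K·W·L/H = 4.517e-03 · 1189 · 9.100 / 6.609e+09 = 7.395e-09 m³.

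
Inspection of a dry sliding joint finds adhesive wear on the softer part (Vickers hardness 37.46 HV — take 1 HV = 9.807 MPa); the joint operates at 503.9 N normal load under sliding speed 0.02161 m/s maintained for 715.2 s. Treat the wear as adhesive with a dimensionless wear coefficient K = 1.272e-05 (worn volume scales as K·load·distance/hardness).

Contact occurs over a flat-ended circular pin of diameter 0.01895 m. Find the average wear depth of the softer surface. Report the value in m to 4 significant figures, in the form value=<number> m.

value=9.561e-07 m

The algebra maintains exact precision; intermediate values are printed rounded — rounded once at the end: 4 significant digits.
Convert: Sliding distance L = v·t = 0.02161 m/s × 715.2 s = 15.46 m.
Convert: Hardness H = 37.46 HV × 9.807 MPa/HV = 367.4 MPa = 3.674e+08 Pa.
Convert: Contact area A = π·d²/4 = π·(0.01895 m)²/4 = 2.820e-04 m².
Expressed in SI base units: W = 503.9 N, H = 3.674e+08 Pa, K = 1.272e-05.
Volume removed: V = K·W·L/H = 1.272e-05 · 503.9 · 15.46 / 3.674e+08 = 2.697e-10 m³.
Average depth h = V/A = 2.697e-10 / 2.820e-04 = 9.561e-07 m.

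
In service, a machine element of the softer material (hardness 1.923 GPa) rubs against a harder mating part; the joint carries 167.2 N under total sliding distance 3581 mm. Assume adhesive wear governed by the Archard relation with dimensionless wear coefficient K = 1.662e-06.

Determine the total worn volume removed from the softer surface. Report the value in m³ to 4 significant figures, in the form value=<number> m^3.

All arithmetic maintains full precision — intermediate values are shown rounded, and rounded once at the end: 4 significant digits.
Convert: Sliding distance L = 3581 mm = 3.581 m.
Convert: Hardness H = 1.923 GPa = 1.923e+09 Pa.
Working in SI base units: W = 167.2 N, H = 1.923e+09 Pa, K = 1.662e-06.
Worn volume V = K·W·L/H = 1.662e-06 · 167.2 · 3.581 / 1.923e+09 = 5.175e-13 m³.

value=5.175e-13 m^3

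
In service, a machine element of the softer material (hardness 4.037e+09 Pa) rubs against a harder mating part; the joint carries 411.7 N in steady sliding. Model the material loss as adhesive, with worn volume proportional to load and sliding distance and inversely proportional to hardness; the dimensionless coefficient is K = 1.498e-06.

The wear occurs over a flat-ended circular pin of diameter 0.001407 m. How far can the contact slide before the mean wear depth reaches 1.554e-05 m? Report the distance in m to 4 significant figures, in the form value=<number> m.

value=158.2 m

The intermediates appear rounded, and the algebra runs at full precision; one final rounding: 4 significant digits.
Contact area A = π·d²/4 = π·(0.001407 m)²/4 = 1.555e-06 m².
Expressed in SI base units: W = 411.7 N, H = 4.037e+09 Pa, K = 1.498e-06.
At the depth limit, V_lim = h_lim·A = 1.554e-05 · 1.555e-06 = 2.416e-11 m³.
Life L = V_lim·H/(K·W) = 2.416e-11 · 4.037e+09 / (1.498e-06 · 411.7) = 158.2 m.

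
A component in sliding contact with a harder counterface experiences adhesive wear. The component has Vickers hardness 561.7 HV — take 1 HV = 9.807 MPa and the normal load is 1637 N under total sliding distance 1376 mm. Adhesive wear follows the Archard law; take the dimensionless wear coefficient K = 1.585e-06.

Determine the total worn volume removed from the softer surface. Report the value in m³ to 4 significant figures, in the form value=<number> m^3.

value=6.481e-13 m^3

Shown intermediates are rounded. All working math maintains exact precision; a single final rounding to four significant figures.
Convert: Path length L = 1376 mm = 1.376 m.
Convert: Hardness H = 561.7 HV × 9.807 MPa/HV = 5509 MPa = 5.509e+09 Pa.
Working in SI base units: W = 1637 N, H = 5.509e+09 Pa, K = 1.585e-06.
Archard volume V = K·W·L/H = 1.585e-06 · 1637 · 1.376 / 5.509e+09 = 6.481e-13 m³.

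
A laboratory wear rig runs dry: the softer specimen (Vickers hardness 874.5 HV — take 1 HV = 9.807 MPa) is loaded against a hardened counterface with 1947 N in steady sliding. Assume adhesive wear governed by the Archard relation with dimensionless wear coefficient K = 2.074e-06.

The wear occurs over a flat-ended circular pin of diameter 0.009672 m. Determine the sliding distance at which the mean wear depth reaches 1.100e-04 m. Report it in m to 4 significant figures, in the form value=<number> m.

The intermediates are printed rounded. The computation maintains exact precision — rounded once at the end: four significant figures.
Convert: Hardness H = 874.5 HV × 9.807 MPa/HV = 8576 MPa = 8.576e+09 Pa.
Convert: Contact area A = π·d²/4 = π·(0.009672 m)²/4 = 7.347e-05 m².
Collected in SI base units: W = 1947 N, H = 8.576e+09 Pa, K = 2.074e-06.
Volume at the limit: V_lim = h_lim·A = 1.100e-04 · 7.347e-05 = 8.082e-09 m³.
So the life L = V_lim·H/(K·W) = 8.082e-09 · 8.576e+09 / (2.074e-06 · 1947) = 1.716e+04 m.

value=1.716e+04 m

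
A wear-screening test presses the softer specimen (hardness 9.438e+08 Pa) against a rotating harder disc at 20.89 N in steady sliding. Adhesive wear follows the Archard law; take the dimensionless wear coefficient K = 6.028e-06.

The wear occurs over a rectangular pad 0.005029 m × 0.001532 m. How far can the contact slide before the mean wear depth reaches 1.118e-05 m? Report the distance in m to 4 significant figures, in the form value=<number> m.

value=645.6 m

Intermediates are displayed rounded, and all arithmetic maintains exact precision; one final rounding: four significant figures.
Contact area A = 0.005029 m × 0.001532 m = 7.704e-06 m².
SI base units throughout: W = 20.89 N, H = 9.438e+08 Pa, K = 6.028e-06.
Wearable volume V_lim = h_lim·A = 1.118e-05 · 7.704e-06 = 8.614e-11 m³.
So the life L = V_lim·H/(K·W) = 8.614e-11 · 9.438e+08 / (6.028e-06 · 20.89) = 645.6 m.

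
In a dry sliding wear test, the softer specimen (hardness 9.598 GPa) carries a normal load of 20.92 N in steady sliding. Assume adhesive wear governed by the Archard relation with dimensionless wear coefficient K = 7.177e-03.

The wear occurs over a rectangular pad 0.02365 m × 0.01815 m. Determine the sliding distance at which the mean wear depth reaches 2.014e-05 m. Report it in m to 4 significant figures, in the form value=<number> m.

value=552.6 m

Intermediates appear rounded, and the algebra maintains exact precision; one final rounding to 4 significant figures.
Convert: Hardness H = 9.598 GPa = 9.598e+09 Pa.
Convert: Contact area A = 0.02365 m × 0.01815 m = 4.292e-04 m².
Restated in SI base units: W = 20.92 N, H = 9.598e+09 Pa, K = 7.177e-03.
Allowed volume V_lim = h_lim·A = 2.014e-05 · 4.292e-04 = 8.645e-09 m³.
Thus life L = V_lim·H/(K·W) = 8.645e-09 · 9.598e+09 / (7.177e-03 · 20.92) = 552.6 m.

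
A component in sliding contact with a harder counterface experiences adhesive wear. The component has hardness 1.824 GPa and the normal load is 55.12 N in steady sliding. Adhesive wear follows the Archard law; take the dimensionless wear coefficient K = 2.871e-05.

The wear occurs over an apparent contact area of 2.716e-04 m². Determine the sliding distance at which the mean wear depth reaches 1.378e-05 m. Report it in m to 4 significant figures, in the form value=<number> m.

Intermediate values appear rounded. Every step holds full float precision. Rounded just once, at four significant figures.
Convert: Hardness H = 1.824 GPa = 1.824e+09 Pa.
Restated in SI base units: W = 55.12 N, H = 1.824e+09 Pa, K = 2.871e-05.
Permissible volume V_lim = h_lim·A = 1.378e-05 · 2.716e-04 = 3.743e-09 m³.
Sliding life L = V_lim·H/(K·W) = 3.743e-09 · 1.824e+09 / (2.871e-05 · 55.12) = 4314 m.

value=4314 m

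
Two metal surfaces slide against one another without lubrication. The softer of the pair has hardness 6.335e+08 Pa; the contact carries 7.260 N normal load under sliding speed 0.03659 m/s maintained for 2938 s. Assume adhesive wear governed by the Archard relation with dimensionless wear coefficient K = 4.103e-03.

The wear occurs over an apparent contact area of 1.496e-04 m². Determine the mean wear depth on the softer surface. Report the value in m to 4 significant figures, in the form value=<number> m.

The intermediates are displayed rounded, and all arithmetic carries full precision, and a single final rounding: four significant digits.
Convert: Distance covered L = v·t = 0.03659 m/s × 2938 s = 107.5 m.
As SI base values: W = 7.260 N, H = 6.335e+08 Pa, K = 4.103e-03.
Archard volume V = K·W·L/H = 4.103e-03 · 7.260 · 107.5 / 6.335e+08 = 5.055e-09 m³.
Mean depth h = V/A = 5.055e-09 / 1.496e-04 = 3.379e-05 m.

value=3.379e-05 m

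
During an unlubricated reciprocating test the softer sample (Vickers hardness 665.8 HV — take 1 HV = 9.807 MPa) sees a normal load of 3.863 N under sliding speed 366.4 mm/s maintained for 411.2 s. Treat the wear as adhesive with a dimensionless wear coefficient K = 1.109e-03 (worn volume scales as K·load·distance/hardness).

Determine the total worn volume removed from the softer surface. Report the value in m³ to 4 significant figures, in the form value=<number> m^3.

value=9.885e-11 m^3

Displayed values are rounded, and every step maintains full float precision, and a lone final rounding: four significant figures.
Sliding speed v = 366.4 mm/s = 0.3664 m/s. Distance L = v·t = 0.3664 m/s × 411.2 s = 150.7 m.
Hardness H = 665.8 HV × 9.807 MPa/HV = 6530 MPa = 6.530e+09 Pa.
Working in SI base units: W = 3.863 N, H = 6.530e+09 Pa, K = 1.109e-03.
The Archard volume V = K·W·L/H = 1.109e-03 · 3.863 · 150.7 / 6.530e+09 = 9.885e-11 m³.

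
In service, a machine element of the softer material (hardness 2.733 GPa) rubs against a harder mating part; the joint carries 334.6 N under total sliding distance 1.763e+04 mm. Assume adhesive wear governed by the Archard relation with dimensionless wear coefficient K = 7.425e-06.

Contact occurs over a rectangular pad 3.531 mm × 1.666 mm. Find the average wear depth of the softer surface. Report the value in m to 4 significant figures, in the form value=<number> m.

value=2.724e-06 m

The intermediates are shown rounded; all arithmetic carries exact precision — one last rounding to four significant figures.
Convert: Path length L = 1.763e+04 mm = 17.63 m.
Convert: Hardness H = 2.733 GPa = 2.733e+09 Pa.
Convert: Pad sides 3.531 mm × 1.666 mm = 0.003531 m × 0.001666 m. Contact area A = 0.003531 m × 0.001666 m = 5.883e-06 m².
Collected in SI base units: W = 334.6 N, H = 2.733e+09 Pa, K = 7.425e-06.
By Archard's law, V = K·W·L/H = 7.425e-06 · 334.6 · 17.63 / 2.733e+09 = 1.603e-11 m³.
Depth of wear h = V/A = 1.603e-11 / 5.883e-06 = 2.724e-06 m.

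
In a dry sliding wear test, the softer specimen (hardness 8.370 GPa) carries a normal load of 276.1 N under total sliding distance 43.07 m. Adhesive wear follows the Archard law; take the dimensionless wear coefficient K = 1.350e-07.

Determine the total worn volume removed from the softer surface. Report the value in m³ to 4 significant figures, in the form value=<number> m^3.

value=1.918e-13 m^3

The intermediates are displayed rounded — each operation runs at full precision, and rounded just once, at 4 significant digits.
Convert: Hardness H = 8.370 GPa = 8.370e+09 Pa.
In SI base units: W = 276.1 N, H = 8.370e+09 Pa, K = 1.350e-07.
The Archard volume V = K·W·L/H = 1.350e-07 · 276.1 · 43.07 / 8.370e+09 = 1.918e-13 m³.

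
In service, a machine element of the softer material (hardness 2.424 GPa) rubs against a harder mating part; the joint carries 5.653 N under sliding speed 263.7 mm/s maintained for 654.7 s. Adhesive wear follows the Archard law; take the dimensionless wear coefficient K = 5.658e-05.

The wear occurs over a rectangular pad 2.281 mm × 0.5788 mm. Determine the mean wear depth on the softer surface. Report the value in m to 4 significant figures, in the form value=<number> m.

The intermediates are printed rounded — the computation keeps exact precision. Rounded just once, at 4 significant digits.
Convert: Sliding speed v = 263.7 mm/s = 0.2637 m/s. Distance covered L = v·t = 0.2637 m/s × 654.7 s = 172.6 m.
Convert: Hardness H = 2.424 GPa = 2.424e+09 Pa.
Convert: Pad sides 2.281 mm × 0.5788 mm = 2.281e-03 m × 5.788e-04 m. Contact area A = 2.281e-03 m × 5.788e-04 m = 1.320e-06 m².
Expressed in SI base units: W = 5.653 N, H = 2.424e+09 Pa, K = 5.658e-05.
The Archard volume V = K·W·L/H = 5.658e-05 · 5.653 · 172.6 / 2.424e+09 = 2.278e-11 m³.
Mean wear depth h = V/A = 2.278e-11 / 1.320e-06 = 1.725e-05 m.

value=1.725e-05 m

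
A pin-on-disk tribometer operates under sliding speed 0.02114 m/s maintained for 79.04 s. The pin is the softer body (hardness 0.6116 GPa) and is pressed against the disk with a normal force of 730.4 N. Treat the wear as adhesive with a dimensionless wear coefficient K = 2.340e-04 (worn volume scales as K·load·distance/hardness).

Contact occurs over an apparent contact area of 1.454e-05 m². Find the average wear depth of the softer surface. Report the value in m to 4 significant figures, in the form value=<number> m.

value=3.211e-05 m

Displayed values are rounded, and the computation keeps exact precision. Rounded just once to four significant figures.
Convert: Distance covered L = v·t = 0.02114 m/s × 79.04 s = 1.671 m.
Convert: Hardness H = 0.6116 GPa = 6.116e+08 Pa.
Restated in SI base units: W = 730.4 N, H = 6.116e+08 Pa, K = 2.340e-04.
Apply Archard: V = K·W·L/H = 2.340e-04 · 730.4 · 1.671 / 6.116e+08 = 4.669e-10 m³.
Depth of wear h = V/A = 4.669e-10 / 1.454e-05 = 3.211e-05 m.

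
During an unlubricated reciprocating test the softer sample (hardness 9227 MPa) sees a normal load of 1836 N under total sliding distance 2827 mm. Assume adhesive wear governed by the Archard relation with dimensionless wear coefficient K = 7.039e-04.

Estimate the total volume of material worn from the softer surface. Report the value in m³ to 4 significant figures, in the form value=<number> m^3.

value=3.960e-10 m^3

Each operation maintains full float precision. The intermediates appear rounded. Rounded once at the end: 4 significant figures.
Total distance L = 2827 mm = 2.827 m.
Hardness H = 9227 MPa = 9.227e+09 Pa.
In SI base units, W = 1836 N, H = 9.227e+09 Pa, K = 7.039e-04.
Worn volume V = K·W·L/H = 7.039e-04 · 1836 · 2.827 / 9.227e+09 = 3.960e-10 m³.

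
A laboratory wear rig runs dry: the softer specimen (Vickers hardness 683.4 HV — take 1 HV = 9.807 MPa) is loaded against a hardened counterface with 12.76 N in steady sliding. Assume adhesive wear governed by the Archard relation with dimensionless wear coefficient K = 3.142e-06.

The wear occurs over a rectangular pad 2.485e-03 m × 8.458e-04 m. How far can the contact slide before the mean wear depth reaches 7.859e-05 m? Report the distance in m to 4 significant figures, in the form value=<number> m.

value=2.761e+04 m

The computation keeps full float precision. Intermediates are printed rounded; one last rounding, at 4 significant figures.
Hardness H = 683.4 HV × 9.807 MPa/HV = 6702 MPa = 6.702e+09 Pa.
Contact area A = 2.485e-03 m × 8.458e-04 m = 2.102e-06 m².
SI base units throughout: W = 12.76 N, H = 6.702e+09 Pa, K = 3.142e-06.
Volume at the limit: V_lim = h_lim·A = 7.859e-05 · 2.102e-06 = 1.652e-10 m³.
Sliding life L = V_lim·H/(K·W) = 1.652e-10 · 6.702e+09 / (3.142e-06 · 12.76) = 2.761e+04 m.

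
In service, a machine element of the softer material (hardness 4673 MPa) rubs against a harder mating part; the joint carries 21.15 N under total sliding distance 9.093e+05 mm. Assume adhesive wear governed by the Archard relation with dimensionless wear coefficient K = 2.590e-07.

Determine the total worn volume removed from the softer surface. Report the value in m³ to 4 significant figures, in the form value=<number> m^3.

Intermediate values are shown rounded. The algebra keeps exact precision; one final rounding: 4 significant digits.
Convert: Distance covered L = 9.093e+05 mm = 909.3 m.
Convert: Hardness H = 4673 MPa = 4.673e+09 Pa.
Working in SI base units: W = 21.15 N, H = 4.673e+09 Pa, K = 2.590e-07.
By Archard's law, V = K·W·L/H = 2.590e-07 · 21.15 · 909.3 / 4.673e+09 = 1.066e-12 m³.

value=1.066e-12 m^3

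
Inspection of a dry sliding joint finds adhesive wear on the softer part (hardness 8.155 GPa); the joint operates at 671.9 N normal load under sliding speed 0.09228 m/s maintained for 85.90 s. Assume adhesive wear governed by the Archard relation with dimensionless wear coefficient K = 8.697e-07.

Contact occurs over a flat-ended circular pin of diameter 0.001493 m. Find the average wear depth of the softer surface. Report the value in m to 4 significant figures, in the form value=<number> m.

value=3.244e-07 m

Intermediate values are displayed rounded. All arithmetic holds full float precision, and rounded just once to four significant digits.
Path length L = v·t = 0.09228 m/s × 85.90 s = 7.927 m.
Hardness H = 8.155 GPa = 8.155e+09 Pa.
Contact area A = π·d²/4 = π·(0.001493 m)²/4 = 1.751e-06 m².
In SI base units: W = 671.9 N, H = 8.155e+09 Pa, K = 8.697e-07.
Archard volume V = K·W·L/H = 8.697e-07 · 671.9 · 7.927 / 8.155e+09 = 5.680e-13 m³.
Depth of wear h = V/A = 5.680e-13 / 1.751e-06 = 3.244e-07 m.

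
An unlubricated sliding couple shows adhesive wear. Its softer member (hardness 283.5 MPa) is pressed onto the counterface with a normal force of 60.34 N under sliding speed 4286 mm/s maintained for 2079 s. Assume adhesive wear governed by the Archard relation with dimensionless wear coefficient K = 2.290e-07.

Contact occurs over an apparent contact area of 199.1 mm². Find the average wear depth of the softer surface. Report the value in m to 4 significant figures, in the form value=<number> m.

Intermediate values are shown rounded. Every step maintains full float precision; rounded once at the end to 4 significant digits.
Sliding speed v = 4286 mm/s = 4.286 m/s. Distance L = v·t = 4.286 m/s × 2079 s = 8911 m.
Hardness H = 283.5 MPa = 2.835e+08 Pa.
Contact area A = 199.1 mm² = 1.991e-04 m².
Restated in SI base units: W = 60.34 N, H = 2.835e+08 Pa, K = 2.290e-07.
Wear volume V = K·W·L/H = 2.290e-07 · 60.34 · 8911 / 2.835e+08 = 4.343e-10 m³.
Depth of wear h = V/A = 4.343e-10 / 1.991e-04 = 2.181e-06 m.

value=2.181e-06 m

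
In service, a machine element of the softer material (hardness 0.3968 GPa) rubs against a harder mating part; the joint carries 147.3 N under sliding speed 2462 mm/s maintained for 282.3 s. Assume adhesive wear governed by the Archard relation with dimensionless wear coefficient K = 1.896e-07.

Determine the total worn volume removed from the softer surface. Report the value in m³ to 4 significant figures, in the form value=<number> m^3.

All working math runs at full precision; intermediates are displayed rounded — a single final rounding to 4 significant digits.
Sliding speed v = 2462 mm/s = 2.462 m/s. Sliding distance L = v·t = 2.462 m/s × 282.3 s = 695.0 m.
Hardness H = 0.3968 GPa = 3.968e+08 Pa.
SI base units throughout: W = 147.3 N, H = 3.968e+08 Pa, K = 1.896e-07.
Wear volume V = K·W·L/H = 1.896e-07 · 147.3 · 695.0 / 3.968e+08 = 4.892e-11 m³.

value=4.892e-11 m^3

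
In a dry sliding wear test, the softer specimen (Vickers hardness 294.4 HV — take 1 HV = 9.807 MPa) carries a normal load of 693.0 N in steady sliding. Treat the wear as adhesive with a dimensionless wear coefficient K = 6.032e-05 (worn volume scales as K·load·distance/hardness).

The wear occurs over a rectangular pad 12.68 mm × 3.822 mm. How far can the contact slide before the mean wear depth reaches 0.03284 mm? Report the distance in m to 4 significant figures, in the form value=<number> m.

value=109.9 m

All arithmetic runs at exact precision — displayed values are rounded — a single final rounding: 4 significant figures.
Hardness H = 294.4 HV × 9.807 MPa/HV = 2887 MPa = 2.887e+09 Pa.
Pad sides 12.68 mm × 3.822 mm = 0.01268 m × 0.003822 m. Contact area A = 0.01268 m × 0.003822 m = 4.846e-05 m².
Depth limit h_lim = 0.03284 mm = 3.284e-05 m.
Working in SI base units: W = 693.0 N, H = 2.887e+09 Pa, K = 6.032e-05.
Volume at the limit: V_lim = h_lim·A = 3.284e-05 · 4.846e-05 = 1.592e-09 m³.
Life L = V_lim·H/(K·W) = 1.592e-09 · 2.887e+09 / (6.032e-05 · 693.0) = 109.9 m.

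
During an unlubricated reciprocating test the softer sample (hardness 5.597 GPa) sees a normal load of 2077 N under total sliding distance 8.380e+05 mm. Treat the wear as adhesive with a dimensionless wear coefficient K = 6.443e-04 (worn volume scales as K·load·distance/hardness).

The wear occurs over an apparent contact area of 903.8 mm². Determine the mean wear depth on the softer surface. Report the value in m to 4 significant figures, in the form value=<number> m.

value=2.217e-04 m

The algebra holds exact precision, and intermediates appear rounded; a lone final rounding, at four significant figures.
Convert: Distance covered L = 8.380e+05 mm = 838.0 m.
Convert: Hardness H = 5.597 GPa = 5.597e+09 Pa.
Convert: Contact area A = 903.8 mm² = 9.038e-04 m².
Restated in SI base units: W = 2077 N, H = 5.597e+09 Pa, K = 6.443e-04.
Wear volume V = K·W·L/H = 6.443e-04 · 2077 · 838.0 / 5.597e+09 = 2.004e-07 m³.
Depth of wear h = V/A = 2.004e-07 / 9.038e-04 = 2.217e-04 m.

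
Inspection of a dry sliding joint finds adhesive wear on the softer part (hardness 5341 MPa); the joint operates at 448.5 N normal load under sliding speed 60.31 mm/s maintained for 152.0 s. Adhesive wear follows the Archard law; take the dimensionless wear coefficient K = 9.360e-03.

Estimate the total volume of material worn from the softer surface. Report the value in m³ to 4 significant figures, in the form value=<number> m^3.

value=7.205e-09 m^3

The algebra keeps full float precision — the intermediates are shown rounded — one final rounding to 4 significant digits.
Sliding speed v = 60.31 mm/s = 0.06031 m/s. Total distance L = v·t = 0.06031 m/s × 152.0 s = 9.167 m.
Hardness H = 5341 MPa = 5.341e+09 Pa.
SI base units throughout: W = 448.5 N, H = 5.341e+09 Pa, K = 9.360e-03.
Wear volume V = K·W·L/H = 9.360e-03 · 448.5 · 9.167 / 5.341e+09 = 7.205e-09 m³.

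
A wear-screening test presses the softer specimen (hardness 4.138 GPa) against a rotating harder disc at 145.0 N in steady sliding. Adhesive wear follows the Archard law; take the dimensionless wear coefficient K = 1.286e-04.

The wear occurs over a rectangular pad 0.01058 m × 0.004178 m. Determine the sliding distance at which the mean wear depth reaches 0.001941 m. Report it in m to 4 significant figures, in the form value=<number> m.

Each operation runs at full precision — intermediates are shown rounded. Rounded just once to 4 significant digits.
Hardness H = 4.138 GPa = 4.138e+09 Pa.
Contact area A = 0.01058 m × 0.004178 m = 4.420e-05 m².
In SI base units: W = 145.0 N, H = 4.138e+09 Pa, K = 1.286e-04.
Volume at the limit: V_lim = h_lim·A = 0.001941 · 4.420e-05 = 8.580e-08 m³.
Sliding life L = V_lim·H/(K·W) = 8.580e-08 · 4.138e+09 / (1.286e-04 · 145.0) = 1.904e+04 m.

value=1.904e+04 m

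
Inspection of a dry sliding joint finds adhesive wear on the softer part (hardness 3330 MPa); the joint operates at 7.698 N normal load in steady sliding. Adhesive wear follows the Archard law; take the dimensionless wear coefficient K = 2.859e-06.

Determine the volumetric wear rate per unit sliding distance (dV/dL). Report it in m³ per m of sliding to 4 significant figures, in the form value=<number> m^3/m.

Intermediate values are printed rounded, and the algebra maintains full precision. Rounded once at the end to 4 significant digits.
Hardness H = 3330 MPa = 3.330e+09 Pa.
Restated in SI base units: W = 7.698 N, H = 3.330e+09 Pa, K = 2.859e-06.
Wear rate dV/dL = K·W/H, per unit distance: 2.859e-06 · 7.698 / 3.330e+09 = 6.609e-15 m³/m.

value=6.609e-15 m^3/m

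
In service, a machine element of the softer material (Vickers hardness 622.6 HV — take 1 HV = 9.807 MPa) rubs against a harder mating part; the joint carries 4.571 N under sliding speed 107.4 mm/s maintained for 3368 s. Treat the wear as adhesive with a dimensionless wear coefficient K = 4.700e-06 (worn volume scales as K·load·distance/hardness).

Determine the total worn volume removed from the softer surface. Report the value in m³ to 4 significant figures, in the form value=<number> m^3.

value=1.273e-12 m^3

Every step keeps exact precision. The intermediates are displayed rounded — rounded just once: four significant figures.
Sliding speed v = 107.4 mm/s = 0.1074 m/s. Distance covered L = v·t = 0.1074 m/s × 3368 s = 361.7 m.
Hardness H = 622.6 HV × 9.807 MPa/HV = 6106 MPa = 6.106e+09 Pa.
SI base units throughout: W = 4.571 N, H = 6.106e+09 Pa, K = 4.700e-06.
By Archard's law, V = K·W·L/H = 4.700e-06 · 4.571 · 361.7 / 6.106e+09 = 1.273e-12 m³.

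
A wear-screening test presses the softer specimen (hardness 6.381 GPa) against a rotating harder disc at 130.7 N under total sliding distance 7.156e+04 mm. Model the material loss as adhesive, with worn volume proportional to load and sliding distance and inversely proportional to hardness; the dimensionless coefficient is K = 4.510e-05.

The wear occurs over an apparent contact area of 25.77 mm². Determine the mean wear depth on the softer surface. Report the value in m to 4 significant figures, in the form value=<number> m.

value=2.565e-06 m

The intermediates are shown rounded, and the computation holds exact precision, and a single final rounding, at 4 significant figures.
Distance covered L = 7.156e+04 mm = 71.56 m.
Hardness H = 6.381 GPa = 6.381e+09 Pa.
Contact area A = 25.77 mm² = 2.577e-05 m².
In SI base units: W = 130.7 N, H = 6.381e+09 Pa, K = 4.510e-05.
Volume removed: V = K·W·L/H = 4.510e-05 · 130.7 · 71.56 / 6.381e+09 = 6.610e-11 m³.
Depth h = V/A = 6.610e-11 / 2.577e-05 = 2.565e-06 m.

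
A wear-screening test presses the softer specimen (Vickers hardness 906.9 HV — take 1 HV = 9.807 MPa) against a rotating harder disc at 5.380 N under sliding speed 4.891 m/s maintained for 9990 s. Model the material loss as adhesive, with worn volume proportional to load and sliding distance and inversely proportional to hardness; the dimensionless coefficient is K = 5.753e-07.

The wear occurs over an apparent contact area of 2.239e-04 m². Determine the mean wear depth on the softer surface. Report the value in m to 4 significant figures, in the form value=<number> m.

value=7.594e-08 m

The computation keeps full precision; the intermediates are displayed rounded — one final rounding: four significant digits.
Path length L = v·t = 4.891 m/s × 9990 s = 4.886e+04 m.
Hardness H = 906.9 HV × 9.807 MPa/HV = 8894 MPa = 8.894e+09 Pa.
In SI base units, W = 5.380 N, H = 8.894e+09 Pa, K = 5.753e-07.
Wear volume V = K·W·L/H = 5.753e-07 · 5.380 · 4.886e+04 / 8.894e+09 = 1.700e-11 m³.
Depth of wear h = V/A = 1.700e-11 / 2.239e-04 = 7.594e-08 m.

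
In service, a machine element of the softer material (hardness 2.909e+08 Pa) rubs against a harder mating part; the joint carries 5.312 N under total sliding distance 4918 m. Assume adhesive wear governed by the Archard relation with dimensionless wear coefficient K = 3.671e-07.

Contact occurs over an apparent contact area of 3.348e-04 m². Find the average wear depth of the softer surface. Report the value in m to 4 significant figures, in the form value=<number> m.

value=9.847e-08 m

All working math maintains full precision, and the intermediates appear rounded — one last rounding, at 4 significant digits.
As SI base values: W = 5.312 N, H = 2.909e+08 Pa, K = 3.671e-07.
Worn volume V = K·W·L/H = 3.671e-07 · 5.312 · 4918 / 2.909e+08 = 3.297e-11 m³.
Depth of wear h = V/A = 3.297e-11 / 3.348e-04 = 9.847e-08 m.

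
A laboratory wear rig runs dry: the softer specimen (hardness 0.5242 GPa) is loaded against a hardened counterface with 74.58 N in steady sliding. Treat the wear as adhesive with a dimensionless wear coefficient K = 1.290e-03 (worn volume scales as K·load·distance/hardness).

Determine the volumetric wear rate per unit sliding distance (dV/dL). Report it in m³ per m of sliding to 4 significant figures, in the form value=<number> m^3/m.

value=1.835e-10 m^3/m

All arithmetic carries exact precision — intermediate values are printed rounded — rounded once at the end: 4 significant digits.
Hardness H = 0.5242 GPa = 5.242e+08 Pa.
In SI base units, W = 74.58 N, H = 5.242e+08 Pa, K = 1.290e-03.
Volumetric rate dV/dL = K·W/H — distance-free: 1.290e-03 · 74.58 / 5.242e+08 = 1.835e-10 m³/m.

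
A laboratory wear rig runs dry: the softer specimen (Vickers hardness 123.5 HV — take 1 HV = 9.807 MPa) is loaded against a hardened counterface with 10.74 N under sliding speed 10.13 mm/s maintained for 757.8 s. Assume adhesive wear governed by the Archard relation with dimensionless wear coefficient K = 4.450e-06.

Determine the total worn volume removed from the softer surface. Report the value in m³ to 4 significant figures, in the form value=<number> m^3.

All arithmetic keeps full float precision. Intermediates are shown rounded. Rounded just once to four significant digits.
Sliding speed v = 10.13 mm/s = 0.01013 m/s. Total distance L = v·t = 0.01013 m/s × 757.8 s = 7.677 m.
Hardness H = 123.5 HV × 9.807 MPa/HV = 1211 MPa = 1.211e+09 Pa.
SI base units throughout: W = 10.74 N, H = 1.211e+09 Pa, K = 4.450e-06.
Wear volume V = K·W·L/H = 4.450e-06 · 10.74 · 7.677 / 1.211e+09 = 3.029e-13 m³.

value=3.029e-13 m^3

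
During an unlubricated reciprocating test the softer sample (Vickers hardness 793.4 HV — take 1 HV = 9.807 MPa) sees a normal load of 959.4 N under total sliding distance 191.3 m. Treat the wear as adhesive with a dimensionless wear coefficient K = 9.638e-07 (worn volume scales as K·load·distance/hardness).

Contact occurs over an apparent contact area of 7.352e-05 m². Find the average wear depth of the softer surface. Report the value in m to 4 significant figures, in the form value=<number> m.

The computation keeps full float precision — intermediate values are shown rounded, and one final rounding, at four significant digits.
Convert: Hardness H = 793.4 HV × 9.807 MPa/HV = 7781 MPa = 7.781e+09 Pa.
SI base units throughout: W = 959.4 N, H = 7.781e+09 Pa, K = 9.638e-07.
Volume removed: V = K·W·L/H = 9.638e-07 · 959.4 · 191.3 / 7.781e+09 = 2.273e-11 m³.
Wear depth h = V/A = 2.273e-11 / 7.352e-05 = 3.092e-07 m.

value=3.092e-07 m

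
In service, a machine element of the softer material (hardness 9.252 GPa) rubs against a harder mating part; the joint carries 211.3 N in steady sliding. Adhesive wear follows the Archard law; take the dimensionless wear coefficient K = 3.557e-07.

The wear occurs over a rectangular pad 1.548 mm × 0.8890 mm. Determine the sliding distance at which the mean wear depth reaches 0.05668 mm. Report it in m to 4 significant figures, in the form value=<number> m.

value=9602 m

The algebra carries full float precision — intermediates appear rounded. Rounded just once, at 4 significant figures.
Convert: Hardness H = 9.252 GPa = 9.252e+09 Pa.
Convert: Pad sides 1.548 mm × 0.8890 mm = 1.548e-03 m × 8.890e-04 m. Contact area A = 1.548e-03 m × 8.890e-04 m = 1.376e-06 m².
Convert: Depth limit h_lim = 0.05668 mm = 5.668e-05 m.
In SI base units, W = 211.3 N, H = 9.252e+09 Pa, K = 3.557e-07.
Wearable volume V_lim = h_lim·A = 5.668e-05 · 1.376e-06 = 7.800e-11 m³.
Thus life L = V_lim·H/(K·W) = 7.800e-11 · 9.252e+09 / (3.557e-07 · 211.3) = 9602 m.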